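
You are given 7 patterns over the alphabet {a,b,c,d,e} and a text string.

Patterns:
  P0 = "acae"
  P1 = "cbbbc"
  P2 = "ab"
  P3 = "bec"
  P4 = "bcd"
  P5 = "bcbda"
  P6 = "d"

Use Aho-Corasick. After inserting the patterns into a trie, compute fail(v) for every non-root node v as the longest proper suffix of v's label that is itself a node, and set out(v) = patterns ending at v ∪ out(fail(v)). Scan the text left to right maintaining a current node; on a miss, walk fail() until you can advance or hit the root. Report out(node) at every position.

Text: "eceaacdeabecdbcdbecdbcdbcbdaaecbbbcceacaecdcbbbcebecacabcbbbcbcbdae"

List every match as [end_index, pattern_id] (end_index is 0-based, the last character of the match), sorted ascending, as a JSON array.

Build automaton:
Trie (insert patterns):
  0='ε' goto a→1 b→11 c→5 d→19
  1='a' goto b→10 c→2
  2='ac' goto a→3
  3='aca' goto e→4
  4='acae' goto ·  [P0 ends]
  5='c' goto b→6
  6='cb' goto b→7
  7='cbb' goto b→8
  8='cbbb' goto c→9
  9='cbbbc' goto ·  [P1 ends]
  10='ab' goto ·  [P2 ends]
  11='b' goto c→14 e→12
  12='be' goto c→13
  13='bec' goto ·  [P3 ends]
  14='bc' goto b→16 d→15
  15='bcd' goto ·  [P4 ends]
  16='bcb' goto d→17
  17='bcbd' goto a→18
  18='bcbda' goto ·  [P5 ends]
  19='d' goto ·  [P6 ends]

Failure links (BFS by depth):
  fail(1) 'a': from fail(0)=0 chase 'a': 0 ⇒ 0;  out=∅∪out(0)=∅
  fail(5) 'c': from fail(0)=0 chase 'c': 0 ⇒ 0;  out=∅∪out(0)=∅
  fail(11) 'b': from fail(0)=0 chase 'b': 0 ⇒ 0;  out=∅∪out(0)=∅
  fail(19) 'd': from fail(0)=0 chase 'd': 0 ⇒ 0;  out={6}∪out(0)={6}
  fail(2) 'ac': from fail(1)=0 chase 'c': 0 ⇒ 5;  out=∅∪out(5)=∅
  fail(6) 'cb': from fail(5)=0 chase 'b': 0 ⇒ 11;  out=∅∪out(11)=∅
  fail(10) 'ab': from fail(1)=0 chase 'b': 0 ⇒ 11;  out={2}∪out(11)={2}
  fail(12) 'be': from fail(11)=0 chase 'e': 0 ⇒ 0;  out=∅∪out(0)=∅
  fail(14) 'bc': from fail(11)=0 chase 'c': 0 ⇒ 5;  out=∅∪out(5)=∅
  fail(3) 'aca': from fail(2)=5 chase 'a': 5→0 ⇒ 1;  out=∅∪out(1)=∅
  fail(7) 'cbb': from fail(6)=11 chase 'b': 11→0 ⇒ 11;  out=∅∪out(11)=∅
  fail(13) 'bec': from fail(12)=0 chase 'c': 0 ⇒ 5;  out={3}∪out(5)={3}
  fail(15) 'bcd': from fail(14)=5 chase 'd': 5→0 ⇒ 19;  out={4}∪out(19)={4,6}
  fail(16) 'bcb': from fail(14)=5 chase 'b': 5 ⇒ 6;  out=∅∪out(6)=∅
  fail(4) 'acae': from fail(3)=1 chase 'e': 1→0 ⇒ 0;  out={0}∪out(0)={0}
  fail(8) 'cbbb': from fail(7)=11 chase 'b': 11→0 ⇒ 11;  out=∅∪out(11)=∅
  fail(17) 'bcbd': from fail(16)=6 chase 'd': 6→11→0 ⇒ 19;  out=∅∪out(19)={6}
  fail(9) 'cbbbc': from fail(8)=11 chase 'c': 11 ⇒ 14;  out={1}∪out(14)={1}
  fail(18) 'bcbda': from fail(17)=19 chase 'a': 19→0 ⇒ 1;  out={5}∪out(1)={5}

Text stream:
i=0 'e': node 0→0
i=1 'c': node 0→5
i=2 'e': node 5→0 (via fail)
i=3 'a': node 0→1
i=4 'a': node 1→1 (via fail)
i=5 'c': node 1→2
i=6 'd': node 2→19 (via fail)  emit P6@[6:6]
i=7 'e': node 19→0 (via fail)
i=8 'a': node 0→1
i=9 'b': node 1→10  emit P2@[8:9]
i=10 'e': node 10→12 (via fail)
i=11 'c': node 12→13  emit P3@[9:11]
i=12 'd': node 13→19 (via fail)  emit P6@[12:12]
i=13 'b': node 19→11 (via fail)
i=14 'c': node 11→14
i=15 'd': node 14→15  emit P4@[13:15],P6@[15:15]
i=16 'b': node 15→11 (via fail)
i=17 'e': node 11→12
i=18 'c': node 12→13  emit P3@[16:18]
i=19 'd': node 13→19 (via fail)  emit P6@[19:19]
i=20 'b': node 19→11 (via fail)
i=21 'c': node 11→14
i=22 'd': node 14→15  emit P4@[20:22],P6@[22:22]
i=23 'b': node 15→11 (via fail)
i=24 'c': node 11→14
i=25 'b': node 14→16
i=26 'd': node 16→17  emit P6@[26:26]
i=27 'a': node 17→18  emit P5@[23:27]
i=28 'a': node 18→1 (via fail)
i=29 'e': node 1→0 (via fail)
i=30 'c': node 0→5
i=31 'b': node 5→6
i=32 'b': node 6→7
i=33 'b': node 7→8
i=34 'c': node 8→9  emit P1@[30:34]
i=35 'c': node 9→5 (via fail)
i=36 'e': node 5→0 (via fail)
i=37 'a': node 0→1
i=38 'c': node 1→2
i=39 'a': node 2→3
i=40 'e': node 3→4  emit P0@[37:40]
i=41 'c': node 4→5 (via fail)
i=42 'd': node 5→19 (via fail)  emit P6@[42:42]
i=43 'c': node 19→5 (via fail)
i=44 'b': node 5→6
i=45 'b': node 6→7
i=46 'b': node 7→8
i=47 'c': node 8→9  emit P1@[43:47]
i=48 'e': node 9→0 (via fail)
i=49 'b': node 0→11
i=50 'e': node 11→12
i=51 'c': node 12→13  emit P3@[49:51]
i=52 'a': node 13→1 (via fail)
i=53 'c': node 1→2
i=54 'a': node 2→3
i=55 'b': node 3→10 (via fail)  emit P2@[54:55]
i=56 'c': node 10→14 (via fail)
i=57 'b': node 14→16
i=58 'b': node 16→7 (via fail)
i=59 'b': node 7→8
i=60 'c': node 8→9  emit P1@[56:60]
i=61 'b': node 9→16 (via fail)
i=62 'c': node 16→14 (via fail)
i=63 'b': node 14→16
i=64 'd': node 16→17  emit P6@[64:64]
i=65 'a': node 17→18  emit P5@[61:65]
i=66 'e': node 18→0 (via fail)

All matches (sorted): [[6,6],[9,2],[11,3],[12,6],[15,4],[15,6],[18,3],[19,6],[22,4],[22,6],[26,6],[27,5],[34,1],[40,0],[42,6],[47,1],[51,3],[55,2],[60,1],[64,6],[65,5]]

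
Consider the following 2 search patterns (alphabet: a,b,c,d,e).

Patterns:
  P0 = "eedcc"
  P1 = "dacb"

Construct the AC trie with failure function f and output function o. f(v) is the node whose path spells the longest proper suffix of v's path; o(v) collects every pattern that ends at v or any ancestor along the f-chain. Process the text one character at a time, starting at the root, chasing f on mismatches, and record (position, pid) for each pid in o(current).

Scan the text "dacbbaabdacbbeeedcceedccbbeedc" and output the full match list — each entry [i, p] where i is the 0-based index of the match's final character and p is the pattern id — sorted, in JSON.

Construct AC machine:
Trie nodes:
  n0 'ε': d→6 e→1
  n1 'e': e→2
  n2 'ee': d→3
  n3 'eed': c→4
  n4 'eedc': c→5
  n5 'eedcc': ·  ←P0
  n6 'd': a→7
  n7 'da': c→8
  n8 'dac': b→9
  n9 'dacb': ·  ←P1

Failure links (BFS by depth):
  fail(1) 'e': from fail(0)=0 chase 'e': 0 ⇒ 0;  out=∅∪out(0)=∅
  fail(6) 'd': from fail(0)=0 chase 'd': 0 ⇒ 0;  out=∅∪out(0)=∅
  fail(2) 'ee': from fail(1)=0 chase 'e': 0 ⇒ 1;  out=∅∪out(1)=∅
  fail(7) 'da': from fail(6)=0 chase 'a': 0 ⇒ 0;  out=∅∪out(0)=∅
  fail(3) 'eed': from fail(2)=1 chase 'd': 1→0 ⇒ 6;  out=∅∪out(6)=∅
  fail(8) 'dac': from fail(7)=0 chase 'c': 0 ⇒ 0;  out=∅∪out(0)=∅
  fail(4) 'eedc': from fail(3)=6 chase 'c': 6→0 ⇒ 0;  out=∅∪out(0)=∅
  fail(9) 'dacb': from fail(8)=0 chase 'b': 0 ⇒ 0;  out={1}∪out(0)={1}
  fail(5) 'eedcc': from fail(4)=0 chase 'c': 0 ⇒ 0;  out={0}∪out(0)={0}

Text stream:
[0] read 'd'  n0⇒n6
[1] read 'a'  n6⇒n7
[2] read 'c'  n7⇒n8
[3] read 'b'  n8⇒n9  ** P1@[0:3]
[4] read 'b'  n9⇒n0 (via fail)
[5] read 'a'  n0⇒n0
[6] read 'a'  n0⇒n0
[7] read 'b'  n0⇒n0
[8] read 'd'  n0⇒n6
[9] read 'a'  n6⇒n7
[10] read 'c'  n7⇒n8
[11] read 'b'  n8⇒n9  ** P1@[8:11]
[12] read 'b'  n9⇒n0 (via fail)
[13] read 'e'  n0⇒n1
[14] read 'e'  n1⇒n2
[15] read 'e'  n2⇒n2 (via fail)
[16] read 'd'  n2⇒n3
[17] read 'c'  n3⇒n4
[18] read 'c'  n4⇒n5  ** P0@[14:18]
[19] read 'e'  n5⇒n1 (via fail)
[20] read 'e'  n1⇒n2
[21] read 'd'  n2⇒n3
[22] read 'c'  n3⇒n4
[23] read 'c'  n4⇒n5  ** P0@[19:23]
[24] read 'b'  n5⇒n0 (via fail)
[25] read 'b'  n0⇒n0
[26] read 'e'  n0⇒n1
[27] read 'e'  n1⇒n2
[28] read 'd'  n2⇒n3
[29] read 'c'  n3⇒n4

Result: [[3,1],[11,1],[18,0],[23,0]]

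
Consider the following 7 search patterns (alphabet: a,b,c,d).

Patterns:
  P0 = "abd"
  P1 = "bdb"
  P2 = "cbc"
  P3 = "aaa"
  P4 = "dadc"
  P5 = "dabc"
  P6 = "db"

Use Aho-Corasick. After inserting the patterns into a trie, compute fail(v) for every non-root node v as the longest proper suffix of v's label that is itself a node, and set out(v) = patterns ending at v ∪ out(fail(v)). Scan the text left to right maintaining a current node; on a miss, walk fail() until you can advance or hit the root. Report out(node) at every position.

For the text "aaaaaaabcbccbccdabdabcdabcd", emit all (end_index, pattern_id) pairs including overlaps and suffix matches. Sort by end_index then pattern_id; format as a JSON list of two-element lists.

Build:
Trie (insert patterns):
  0='ε' goto a→1 b→4 c→7 d→12
  1='a' goto a→10 b→2
  2='ab' goto d→3
  3='abd' goto ·  ←P0
  4='b' goto d→5
  5='bd' goto b→6
  6='bdb' goto ·  ←P1
  7='c' goto b→8
  8='cb' goto c→9
  9='cbc' goto ·  ←P2
  10='aa' goto a→11
  11='aaa' goto ·  ←P3
  12='d' goto a→13 b→18
  13='da' goto b→16 d→14
  14='dad' goto c→15
  15='dadc' goto ·  ←P4
  16='dab' goto c→17
  17='dabc' goto ·  ←P5
  18='db' goto ·  ←P6

Failure links (BFS by depth):
  n1('a'): parent n0 fail=0; on 'a' 0 → fail=0;  out ∅∪∅=∅
  n4('b'): parent n0 fail=0; on 'b' 0 → fail=0;  out ∅∪∅=∅
  n7('c'): parent n0 fail=0; on 'c' 0 → fail=0;  out ∅∪∅=∅
  n12('d'): parent n0 fail=0; on 'd' 0 → fail=0;  out ∅∪∅=∅
  n2('ab'): parent n1 fail=0; on 'b' 0 → fail=4;  out ∅∪∅=∅
  n5('bd'): parent n4 fail=0; on 'd' 0 → fail=12;  out ∅∪∅=∅
  n8('cb'): parent n7 fail=0; on 'b' 0 → fail=4;  out ∅∪∅=∅
  n10('aa'): parent n1 fail=0; on 'a' 0 → fail=1;  out ∅∪∅=∅
  n13('da'): parent n12 fail=0; on 'a' 0 → fail=1;  out ∅∪∅=∅
  n18('db'): parent n12 fail=0; on 'b' 0 → fail=4;  out {6}∪∅={6}
  n3('abd'): parent n2 fail=4; on 'd' 4 → fail=5;  out {0}∪∅={0}
  n6('bdb'): parent n5 fail=12; on 'b' 12 → fail=18;  out {1}∪{6}={1,6}
  n9('cbc'): parent n8 fail=4; on 'c' 4→0 → fail=7;  out {2}∪∅={2}
  n11('aaa'): parent n10 fail=1; on 'a' 1 → fail=10;  out {3}∪∅={3}
  n14('dad'): parent n13 fail=1; on 'd' 1→0 → fail=12;  out ∅∪∅=∅
  n16('dab'): parent n13 fail=1; on 'b' 1 → fail=2;  out ∅∪∅=∅
  n15('dadc'): parent n14 fail=12; on 'c' 12→0 → fail=7;  out {4}∪∅={4}
  n17('dabc'): parent n16 fail=2; on 'c' 2→4→0 → fail=7;  out {5}∪∅={5}

Text stream:
[0] read 'a'  n0⇒n1
[1] read 'a'  n1⇒n10
[2] read 'a'  n10⇒n11  → match P3@[0:2]
[3] read 'a'  n11⇒n11 (via fail)  → match P3@[1:3]
[4] read 'a'  n11⇒n11 (via fail)  → match P3@[2:4]
[5] read 'a'  n11⇒n11 (via fail)  → match P3@[3:5]
[6] read 'a'  n11⇒n11 (via fail)  → match P3@[4:6]
[7] read 'b'  n11⇒n2 (via fail)
[8] read 'c'  n2⇒n7 (via fail)
[9] read 'b'  n7⇒n8
[10] read 'c'  n8⇒n9  → match P2@[8:10]
[11] read 'c'  n9⇒n7 (via fail)
[12] read 'b'  n7⇒n8
[13] read 'c'  n8⇒n9  → match P2@[11:13]
[14] read 'c'  n9⇒n7 (via fail)
[15] read 'd'  n7⇒n12 (via fail)
[16] read 'a'  n12⇒n13
[17] read 'b'  n13⇒n16
[18] read 'd'  n16⇒n3 (via fail)  → match P0@[16:18]
[19] read 'a'  n3⇒n13 (via fail)
[20] read 'b'  n13⇒n16
[21] read 'c'  n16⇒n17  → match P5@[18:21]
[22] read 'd'  n17⇒n12 (via fail)
[23] read 'a'  n12⇒n13
[24] read 'b'  n13⇒n16
[25] read 'c'  n16⇒n17  → match P5@[22:25]
[26] read 'd'  n17⇒n12 (via fail)

All matches (sorted): [[2,3],[3,3],[4,3],[5,3],[6,3],[10,2],[13,2],[18,0],[21,5],[25,5]]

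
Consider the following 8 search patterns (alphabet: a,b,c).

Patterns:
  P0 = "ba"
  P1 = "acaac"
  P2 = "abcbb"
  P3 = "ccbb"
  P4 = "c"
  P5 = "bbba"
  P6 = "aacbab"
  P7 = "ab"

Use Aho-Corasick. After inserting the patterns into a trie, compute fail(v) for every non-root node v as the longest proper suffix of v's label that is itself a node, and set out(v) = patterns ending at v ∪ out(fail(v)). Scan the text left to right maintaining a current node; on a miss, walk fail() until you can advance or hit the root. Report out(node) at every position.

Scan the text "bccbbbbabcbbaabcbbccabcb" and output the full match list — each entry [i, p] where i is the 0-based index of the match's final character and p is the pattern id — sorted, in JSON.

Construct AC machine:
Trie (insert patterns):
  0='ε' goto a→3 b→1 c→12
  1='b' goto a→2 b→16
  2='ba' goto ·  [P0 ends]
  3='a' goto a→19 b→8 c→4
  4='ac' goto a→5
  5='aca' goto a→6
  6='acaa' goto c→7
  7='acaac' goto ·  [P1 ends]
  8='ab' goto c→9  [P7 ends]
  9='abc' goto b→10
  10='abcb' goto b→11
  11='abcbb' goto ·  [P2 ends]
  12='c' goto c→13  [P4 ends]
  13='cc' goto b→14
  14='ccb' goto b→15
  15='ccbb' goto ·  [P3 ends]
  16='bb' goto b→17
  17='bbb' goto a→18
  18='bbba' goto ·  [P5 ends]
  19='aa' goto c→20
  20='aac' goto b→21
  21='aacb' goto a→22
  22='aacba' goto b→23
  23='aacbab' goto ·  [P6 ends]

BFS fail/out derivation:
  fail(1) 'b': from fail(0)=0 chase 'b': 0 ⇒ 0;  out=∅∪out(0)=∅
  fail(3) 'a': from fail(0)=0 chase 'a': 0 ⇒ 0;  out=∅∪out(0)=∅
  fail(12) 'c': from fail(0)=0 chase 'c': 0 ⇒ 0;  out={4}∪out(0)={4}
  fail(2) 'ba': from fail(1)=0 chase 'a': 0 ⇒ 3;  out={0}∪out(3)={0}
  fail(4) 'ac': from fail(3)=0 chase 'c': 0 ⇒ 12;  out=∅∪out(12)={4}
  fail(8) 'ab': from fail(3)=0 chase 'b': 0 ⇒ 1;  out={7}∪out(1)={7}
  fail(13) 'cc': from fail(12)=0 chase 'c': 0 ⇒ 12;  out=∅∪out(12)={4}
  fail(16) 'bb': from fail(1)=0 chase 'b': 0 ⇒ 1;  out=∅∪out(1)=∅
  fail(19) 'aa': from fail(3)=0 chase 'a': 0 ⇒ 3;  out=∅∪out(3)=∅
  fail(5) 'aca': from fail(4)=12 chase 'a': 12→0 ⇒ 3;  out=∅∪out(3)=∅
  fail(9) 'abc': from fail(8)=1 chase 'c': 1→0 ⇒ 12;  out=∅∪out(12)={4}
  fail(14) 'ccb': from fail(13)=12 chase 'b': 12→0 ⇒ 1;  out=∅∪out(1)=∅
  fail(17) 'bbb': from fail(16)=1 chase 'b': 1 ⇒ 16;  out=∅∪out(16)=∅
  fail(20) 'aac': from fail(19)=3 chase 'c': 3 ⇒ 4;  out=∅∪out(4)={4}
  fail(6) 'acaa': from fail(5)=3 chase 'a': 3 ⇒ 19;  out=∅∪out(19)=∅
  fail(10) 'abcb': from fail(9)=12 chase 'b': 12→0 ⇒ 1;  out=∅∪out(1)=∅
  fail(15) 'ccbb': from fail(14)=1 chase 'b': 1 ⇒ 16;  out={3}∪out(16)={3}
  fail(18) 'bbba': from fail(17)=16 chase 'a': 16→1 ⇒ 2;  out={5}∪out(2)={0,5}
  fail(21) 'aacb': from fail(20)=4 chase 'b': 4→12→0 ⇒ 1;  out=∅∪out(1)=∅
  fail(7) 'acaac': from fail(6)=19 chase 'c': 19 ⇒ 20;  out={1}∪out(20)={1,4}
  fail(11) 'abcbb': from fail(10)=1 chase 'b': 1 ⇒ 16;  out={2}∪out(16)={2}
  fail(22) 'aacba': from fail(21)=1 chase 'a': 1 ⇒ 2;  out=∅∪out(2)={0}
  fail(23) 'aacbab': from fail(22)=2 chase 'b': 2→3 ⇒ 8;  out={6}∪out(8)={6,7}

Scan:
pos 0 'b': at 1
pos 1 'c': at 12 (fail-walked)  emit P4@[1:1]
pos 2 'c': at 13  emit P4@[2:2]
pos 3 'b': at 14
pos 4 'b': at 15  emit P3@[1:4]
pos 5 'b': at 17 (fail-walked)
pos 6 'b': at 17 (fail-walked)
pos 7 'a': at 18  emit P0@[6:7],P5@[4:7]
pos 8 'b': at 8 (fail-walked)  emit P7@[7:8]
pos 9 'c': at 9  emit P4@[9:9]
pos 10 'b': at 10
pos 11 'b': at 11  emit P2@[7:11]
pos 12 'a': at 2 (fail-walked)  emit P0@[11:12]
pos 13 'a': at 19 (fail-walked)
pos 14 'b': at 8 (fail-walked)  emit P7@[13:14]
pos 15 'c': at 9  emit P4@[15:15]
pos 16 'b': at 10
pos 17 'b': at 11  emit P2@[13:17]
pos 18 'c': at 12 (fail-walked)  emit P4@[18:18]
pos 19 'c': at 13  emit P4@[19:19]
pos 20 'a': at 3 (fail-walked)
pos 21 'b': at 8  emit P7@[20:21]
pos 22 'c': at 9  emit P4@[22:22]
pos 23 'b': at 10

All matches (sorted): [[1,4],[2,4],[4,3],[7,0],[7,5],[8,7],[9,4],[11,2],[12,0],[14,7],[15,4],[17,2],[18,4],[19,4],[21,7],[22,4]]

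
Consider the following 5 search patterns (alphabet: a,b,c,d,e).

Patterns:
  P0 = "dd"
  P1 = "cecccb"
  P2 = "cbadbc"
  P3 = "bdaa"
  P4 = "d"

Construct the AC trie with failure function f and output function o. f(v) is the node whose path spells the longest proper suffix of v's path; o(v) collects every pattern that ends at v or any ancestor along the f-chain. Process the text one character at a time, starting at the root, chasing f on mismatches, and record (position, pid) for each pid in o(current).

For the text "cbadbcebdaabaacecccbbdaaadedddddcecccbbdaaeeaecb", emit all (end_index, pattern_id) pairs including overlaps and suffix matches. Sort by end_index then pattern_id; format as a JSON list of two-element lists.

Build automaton:
Trie nodes:
  n0 'ε': b→14 c→3 d→1
  n1 'd': d→2  ←P4
  n2 'dd': ·  ←P0
  n3 'c': b→9 e→4
  n4 'ce': c→5
  n5 'cec': c→6
  n6 'cecc': c→7
  n7 'ceccc': b→8
  n8 'cecccb': ·  ←P1
  n9 'cb': a→10
  n10 'cba': d→11
  n11 'cbad': b→12
  n12 'cbadb': c→13
  n13 'cbadbc': ·  ←P2
  n14 'b': d→15
  n15 'bd': a→16
  n16 'bda': a→17
  n17 'bdaa': ·  ←P3

Failure links (BFS by depth):
  fail(1) 'd': from fail(0)=0 chase 'd': 0 ⇒ 0;  out={4}∪out(0)={4}
  fail(3) 'c': from fail(0)=0 chase 'c': 0 ⇒ 0;  out=∅∪out(0)=∅
  fail(14) 'b': from fail(0)=0 chase 'b': 0 ⇒ 0;  out=∅∪out(0)=∅
  fail(2) 'dd': from fail(1)=0 chase 'd': 0 ⇒ 1;  out={0}∪out(1)={0,4}
  fail(4) 'ce': from fail(3)=0 chase 'e': 0 ⇒ 0;  out=∅∪out(0)=∅
  fail(9) 'cb': from fail(3)=0 chase 'b': 0 ⇒ 14;  out=∅∪out(14)=∅
  fail(15) 'bd': from fail(14)=0 chase 'd': 0 ⇒ 1;  out=∅∪out(1)={4}
  fail(5) 'cec': from fail(4)=0 chase 'c': 0 ⇒ 3;  out=∅∪out(3)=∅
  fail(10) 'cba': from fail(9)=14 chase 'a': 14→0 ⇒ 0;  out=∅∪out(0)=∅
  fail(16) 'bda': from fail(15)=1 chase 'a': 1→0 ⇒ 0;  out=∅∪out(0)=∅
  fail(6) 'cecc': from fail(5)=3 chase 'c': 3→0 ⇒ 3;  out=∅∪out(3)=∅
  fail(11) 'cbad': from fail(10)=0 chase 'd': 0 ⇒ 1;  out=∅∪out(1)={4}
  fail(17) 'bdaa': from fail(16)=0 chase 'a': 0 ⇒ 0;  out={3}∪out(0)={3}
  fail(7) 'ceccc': from fail(6)=3 chase 'c': 3→0 ⇒ 3;  out=∅∪out(3)=∅
  fail(12) 'cbadb': from fail(11)=1 chase 'b': 1→0 ⇒ 14;  out=∅∪out(14)=∅
  fail(8) 'cecccb': from fail(7)=3 chase 'b': 3 ⇒ 9;  out={1}∪out(9)={1}
  fail(13) 'cbadbc': from fail(12)=14 chase 'c': 14→0 ⇒ 3;  out={2}∪out(3)={2}

Scan:
[0] read 'c'  n0⇒n3
[1] read 'b'  n3⇒n9
[2] read 'a'  n9⇒n10
[3] read 'd'  n10⇒n11  ** P4@[3:3]
[4] read 'b'  n11⇒n12
[5] read 'c'  n12⇒n13  ** P2@[0:5]
[6] read 'e'  n13⇒n4 (fail-walked)
[7] read 'b'  n4⇒n14 (fail-walked)
[8] read 'd'  n14⇒n15  ** P4@[8:8]
[9] read 'a'  n15⇒n16
[10] read 'a'  n16⇒n17  ** P3@[7:10]
[11] read 'b'  n17⇒n14 (fail-walked)
[12] read 'a'  n14⇒n0 (fail-walked)
[13] read 'a'  n0⇒n0
[14] read 'c'  n0⇒n3
[15] read 'e'  n3⇒n4
[16] read 'c'  n4⇒n5
[17] read 'c'  n5⇒n6
[18] read 'c'  n6⇒n7
[19] read 'b'  n7⇒n8  ** P1@[14:19]
[20] read 'b'  n8⇒n14 (fail-walked)
[21] read 'd'  n14⇒n15  ** P4@[21:21]
[22] read 'a'  n15⇒n16
[23] read 'a'  n16⇒n17  ** P3@[20:23]
[24] read 'a'  n17⇒n0 (fail-walked)
[25] read 'd'  n0⇒n1  ** P4@[25:25]
[26] read 'e'  n1⇒n0 (fail-walked)
[27] read 'd'  n0⇒n1  ** P4@[27:27]
[28] read 'd'  n1⇒n2  ** P0@[27:28],P4@[28:28]
[29] read 'd'  n2⇒n2 (fail-walked)  ** P0@[28:29],P4@[29:29]
[30] read 'd'  n2⇒n2 (fail-walked)  ** P0@[29:30],P4@[30:30]
[31] read 'd'  n2⇒n2 (fail-walked)  ** P0@[30:31],P4@[31:31]
[32] read 'c'  n2⇒n3 (fail-walked)
[33] read 'e'  n3⇒n4
[34] read 'c'  n4⇒n5
[35] read 'c'  n5⇒n6
[36] read 'c'  n6⇒n7
[37] read 'b'  n7⇒n8  ** P1@[32:37]
[38] read 'b'  n8⇒n14 (fail-walked)
[39] read 'd'  n14⇒n15  ** P4@[39:39]
[40] read 'a'  n15⇒n16
[41] read 'a'  n16⇒n17  ** P3@[38:41]
[42] read 'e'  n17⇒n0 (fail-walked)
[43] read 'e'  n0⇒n0
[44] read 'a'  n0⇒n0
[45] read 'e'  n0⇒n0
[46] read 'c'  n0⇒n3
[47] read 'b'  n3⇒n9

Matches: [[3,4],[5,2],[8,4],[10,3],[19,1],[21,4],[23,3],[25,4],[27,4],[28,0],[28,4],[29,0],[29,4],[30,0],[30,4],[31,0],[31,4],[37,1],[39,4],[41,3]]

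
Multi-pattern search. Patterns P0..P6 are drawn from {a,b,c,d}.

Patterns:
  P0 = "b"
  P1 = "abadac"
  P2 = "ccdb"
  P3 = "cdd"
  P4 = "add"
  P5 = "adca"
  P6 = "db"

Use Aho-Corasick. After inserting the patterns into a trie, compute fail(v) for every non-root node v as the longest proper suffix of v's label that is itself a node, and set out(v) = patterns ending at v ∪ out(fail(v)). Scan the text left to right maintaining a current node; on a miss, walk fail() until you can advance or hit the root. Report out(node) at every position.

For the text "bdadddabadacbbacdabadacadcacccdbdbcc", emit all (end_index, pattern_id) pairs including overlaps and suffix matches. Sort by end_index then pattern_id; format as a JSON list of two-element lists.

Build automaton:
Trie (insert patterns):
  n0 'ε': a→2 b→1 c→8 d→18
  n1 'b': ·  ←P0
  n2 'a': b→3 d→14
  n3 'ab': a→4
  n4 'aba': d→5
  n5 'abad': a→6
  n6 'abada': c→7
  n7 'abadac': ·  ←P1
  n8 'c': c→9 d→12
  n9 'cc': d→10
  n10 'ccd': b→11
  n11 'ccdb': ·  ←P2
  n12 'cd': d→13
  n13 'cdd': ·  ←P3
  n14 'ad': c→16 d→15
  n15 'add': ·  ←P4
  n16 'adc': a→17
  n17 'adca': ·  ←P5
  n18 'd': b→19
  n19 'db': ·  ←P6

Failure links (BFS by depth):
  fail(1) 'b': from fail(0)=0 chase 'b': 0 ⇒ 0;  out={0}∪out(0)={0}
  fail(2) 'a': from fail(0)=0 chase 'a': 0 ⇒ 0;  out=∅∪out(0)=∅
  fail(8) 'c': from fail(0)=0 chase 'c': 0 ⇒ 0;  out=∅∪out(0)=∅
  fail(18) 'd': from fail(0)=0 chase 'd': 0 ⇒ 0;  out=∅∪out(0)=∅
  fail(3) 'ab': from fail(2)=0 chase 'b': 0 ⇒ 1;  out=∅∪out(1)={0}
  fail(9) 'cc': from fail(8)=0 chase 'c': 0 ⇒ 8;  out=∅∪out(8)=∅
  fail(12) 'cd': from fail(8)=0 chase 'd': 0 ⇒ 18;  out=∅∪out(18)=∅
  fail(14) 'ad': from fail(2)=0 chase 'd': 0 ⇒ 18;  out=∅∪out(18)=∅
  fail(19) 'db': from fail(18)=0 chase 'b': 0 ⇒ 1;  out={6}∪out(1)={0,6}
  fail(4) 'aba': from fail(3)=1 chase 'a': 1→0 ⇒ 2;  out=∅∪out(2)=∅
  fail(10) 'ccd': from fail(9)=8 chase 'd': 8 ⇒ 12;  out=∅∪out(12)=∅
  fail(13) 'cdd': from fail(12)=18 chase 'd': 18→0 ⇒ 18;  out={3}∪out(18)={3}
  fail(15) 'add': from fail(14)=18 chase 'd': 18→0 ⇒ 18;  out={4}∪out(18)={4}
  fail(16) 'adc': from fail(14)=18 chase 'c': 18→0 ⇒ 8;  out=∅∪out(8)=∅
  fail(5) 'abad': from fail(4)=2 chase 'd': 2 ⇒ 14;  out=∅∪out(14)=∅
  fail(11) 'ccdb': from fail(10)=12 chase 'b': 12→18 ⇒ 19;  out={2}∪out(19)={0,2,6}
  fail(17) 'adca': from fail(16)=8 chase 'a': 8→0 ⇒ 2;  out={5}∪out(2)={5}
  fail(6) 'abada': from fail(5)=14 chase 'a': 14→18→0 ⇒ 2;  out=∅∪out(2)=∅
  fail(7) 'abadac': from fail(6)=2 chase 'c': 2→0 ⇒ 8;  out={1}∪out(8)={1}

Run:
pos 0 'b': at 1  ** P0@[0:0]
pos 1 'd': at 18 (via fail)
pos 2 'a': at 2 (via fail)
pos 3 'd': at 14
pos 4 'd': at 15  ** P4@[2:4]
pos 5 'd': at 18 (via fail)
pos 6 'a': at 2 (via fail)
pos 7 'b': at 3  ** P0@[7:7]
pos 8 'a': at 4
pos 9 'd': at 5
pos 10 'a': at 6
pos 11 'c': at 7  ** P1@[6:11]
pos 12 'b': at 1 (via fail)  ** P0@[12:12]
pos 13 'b': at 1 (via fail)  ** P0@[13:13]
pos 14 'a': at 2 (via fail)
pos 15 'c': at 8 (via fail)
pos 16 'd': at 12
pos 17 'a': at 2 (via fail)
pos 18 'b': at 3  ** P0@[18:18]
pos 19 'a': at 4
pos 20 'd': at 5
pos 21 'a': at 6
pos 22 'c': at 7  ** P1@[17:22]
pos 23 'a': at 2 (via fail)
pos 24 'd': at 14
pos 25 'c': at 16
pos 26 'a': at 17  ** P5@[23:26]
pos 27 'c': at 8 (via fail)
pos 28 'c': at 9
pos 29 'c': at 9 (via fail)
pos 30 'd': at 10
pos 31 'b': at 11  ** P0@[31:31],P2@[28:31],P6@[30:31]
pos 32 'd': at 18 (via fail)
pos 33 'b': at 19  ** P0@[33:33],P6@[32:33]
pos 34 'c': at 8 (via fail)
pos 35 'c': at 9

Result: [[0,0],[4,4],[7,0],[11,1],[12,0],[13,0],[18,0],[22,1],[26,5],[31,0],[31,2],[31,6],[33,0],[33,6]]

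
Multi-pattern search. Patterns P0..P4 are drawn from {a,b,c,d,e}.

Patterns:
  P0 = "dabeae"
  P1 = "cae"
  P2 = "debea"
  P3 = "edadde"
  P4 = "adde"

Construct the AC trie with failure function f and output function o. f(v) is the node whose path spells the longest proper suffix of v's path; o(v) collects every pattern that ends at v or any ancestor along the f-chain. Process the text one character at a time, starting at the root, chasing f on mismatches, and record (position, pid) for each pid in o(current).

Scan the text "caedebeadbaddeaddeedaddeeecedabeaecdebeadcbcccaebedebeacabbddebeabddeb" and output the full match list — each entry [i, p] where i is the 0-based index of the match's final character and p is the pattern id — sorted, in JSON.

Construct AC machine:
Trie (insert patterns):
  n0 'ε': a→20 c→7 d→1 e→14
  n1 'd': a→2 e→10
  n2 'da': b→3
  n3 'dab': e→4
  n4 'dabe': a→5
  n5 'dabea': e→6
  n6 'dabeae': ·  ←P0
  n7 'c': a→8
  n8 'ca': e→9
  n9 'cae': ·  ←P1
  n10 'de': b→11
  n11 'deb': e→12
  n12 'debe': a→13
  n13 'debea': ·  ←P2
  n14 'e': d→15
  n15 'ed': a→16
  n16 'eda': d→17
  n17 'edad': d→18
  n18 'edadd': e→19
  n19 'edadde': ·  ←P3
  n20 'a': d→21
  n21 'ad': d→22
  n22 'add': e→23
  n23 'adde': ·  ←P4

BFS fail/out derivation:
  n1('d'): parent n0 fail=0; on 'd' 0 → fail=0;  out ∅∪∅=∅
  n7('c'): parent n0 fail=0; on 'c' 0 → fail=0;  out ∅∪∅=∅
  n14('e'): parent n0 fail=0; on 'e' 0 → fail=0;  out ∅∪∅=∅
  n20('a'): parent n0 fail=0; on 'a' 0 → fail=0;  out ∅∪∅=∅
  n2('da'): parent n1 fail=0; on 'a' 0 → fail=20;  out ∅∪∅=∅
  n8('ca'): parent n7 fail=0; on 'a' 0 → fail=20;  out ∅∪∅=∅
  n10('de'): parent n1 fail=0; on 'e' 0 → fail=14;  out ∅∪∅=∅
  n15('ed'): parent n14 fail=0; on 'd' 0 → fail=1;  out ∅∪∅=∅
  n21('ad'): parent n20 fail=0; on 'd' 0 → fail=1;  out ∅∪∅=∅
  n3('dab'): parent n2 fail=20; on 'b' 20→0 → fail=0;  out ∅∪∅=∅
  n9('cae'): parent n8 fail=20; on 'e' 20→0 → fail=14;  out {1}∪∅={1}
  n11('deb'): parent n10 fail=14; on 'b' 14→0 → fail=0;  out ∅∪∅=∅
  n16('eda'): parent n15 fail=1; on 'a' 1 → fail=2;  out ∅∪∅=∅
  n22('add'): parent n21 fail=1; on 'd' 1→0 → fail=1;  out ∅∪∅=∅
  n4('dabe'): parent n3 fail=0; on 'e' 0 → fail=14;  out ∅∪∅=∅
  n12('debe'): parent n11 fail=0; on 'e' 0 → fail=14;  out ∅∪∅=∅
  n17('edad'): parent n16 fail=2; on 'd' 2→20 → fail=21;  out ∅∪∅=∅
  n23('adde'): parent n22 fail=1; on 'e' 1 → fail=10;  out {4}∪∅={4}
  n5('dabea'): parent n4 fail=14; on 'a' 14→0 → fail=20;  out ∅∪∅=∅
  n13('debea'): parent n12 fail=14; on 'a' 14→0 → fail=20;  out {2}∪∅={2}
  n18('edadd'): parent n17 fail=21; on 'd' 21 → fail=22;  out ∅∪∅=∅
  n6('dabeae'): parent n5 fail=20; on 'e' 20→0 → fail=14;  out {0}∪∅={0}
  n19('edadde'): parent n18 fail=22; on 'e' 22 → fail=23;  out {3}∪{4}={3,4}

Scan:
[0] read 'c'  n0⇒n7
[1] read 'a'  n7⇒n8
[2] read 'e'  n8⇒n9  ** P1@[0:2]
[3] read 'd'  n9⇒n15 (via fail)
[4] read 'e'  n15⇒n10 (via fail)
[5] read 'b'  n10⇒n11
[6] read 'e'  n11⇒n12
[7] read 'a'  n12⇒n13  ** P2@[3:7]
[8] read 'd'  n13⇒n21 (via fail)
[9] read 'b'  n21⇒n0 (via fail)
[10] read 'a'  n0⇒n20
[11] read 'd'  n20⇒n21
[12] read 'd'  n21⇒n22
[13] read 'e'  n22⇒n23  ** P4@[10:13]
[14] read 'a'  n23⇒n20 (via fail)
[15] read 'd'  n20⇒n21
[16] read 'd'  n21⇒n22
[17] read 'e'  n22⇒n23  ** P4@[14:17]
[18] read 'e'  n23⇒n14 (via fail)
[19] read 'd'  n14⇒n15
[20] read 'a'  n15⇒n16
[21] read 'd'  n16⇒n17
[22] read 'd'  n17⇒n18
[23] read 'e'  n18⇒n19  ** P3@[18:23],P4@[20:23]
[24] read 'e'  n19⇒n14 (via fail)
[25] read 'e'  n14⇒n14 (via fail)
[26] read 'c'  n14⇒n7 (via fail)
[27] read 'e'  n7⇒n14 (via fail)
[28] read 'd'  n14⇒n15
[29] read 'a'  n15⇒n16
[30] read 'b'  n16⇒n3 (via fail)
[31] read 'e'  n3⇒n4
[32] read 'a'  n4⇒n5
[33] read 'e'  n5⇒n6  ** P0@[28:33]
[34] read 'c'  n6⇒n7 (via fail)
[35] read 'd'  n7⇒n1 (via fail)
[36] read 'e'  n1⇒n10
[37] read 'b'  n10⇒n11
[38] read 'e'  n11⇒n12
[39] read 'a'  n12⇒n13  ** P2@[35:39]
[40] read 'd'  n13⇒n21 (via fail)
[41] read 'c'  n21⇒n7 (via fail)
[42] read 'b'  n7⇒n0 (via fail)
[43] read 'c'  n0⇒n7
[44] read 'c'  n7⇒n7 (via fail)
[45] read 'c'  n7⇒n7 (via fail)
[46] read 'a'  n7⇒n8
[47] read 'e'  n8⇒n9  ** P1@[45:47]
[48] read 'b'  n9⇒n0 (via fail)
[49] read 'e'  n0⇒n14
[50] read 'd'  n14⇒n15
[51] read 'e'  n15⇒n10 (via fail)
[52] read 'b'  n10⇒n11
[53] read 'e'  n11⇒n12
[54] read 'a'  n12⇒n13  ** P2@[50:54]
[55] read 'c'  n13⇒n7 (via fail)
[56] read 'a'  n7⇒n8
[57] read 'b'  n8⇒n0 (via fail)
[58] read 'b'  n0⇒n0
[59] read 'd'  n0⇒n1
[60] read 'd'  n1⇒n1 (via fail)
[61] read 'e'  n1⇒n10
[62] read 'b'  n10⇒n11
[63] read 'e'  n11⇒n12
[64] read 'a'  n12⇒n13  ** P2@[60:64]
[65] read 'b'  n13⇒n0 (via fail)
[66] read 'd'  n0⇒n1
[67] read 'd'  n1⇒n1 (via fail)
[68] read 'e'  n1⇒n10
[69] read 'b'  n10⇒n11

All matches (sorted): [[2,1],[7,2],[13,4],[17,4],[23,3],[23,4],[33,0],[39,2],[47,1],[54,2],[64,2]]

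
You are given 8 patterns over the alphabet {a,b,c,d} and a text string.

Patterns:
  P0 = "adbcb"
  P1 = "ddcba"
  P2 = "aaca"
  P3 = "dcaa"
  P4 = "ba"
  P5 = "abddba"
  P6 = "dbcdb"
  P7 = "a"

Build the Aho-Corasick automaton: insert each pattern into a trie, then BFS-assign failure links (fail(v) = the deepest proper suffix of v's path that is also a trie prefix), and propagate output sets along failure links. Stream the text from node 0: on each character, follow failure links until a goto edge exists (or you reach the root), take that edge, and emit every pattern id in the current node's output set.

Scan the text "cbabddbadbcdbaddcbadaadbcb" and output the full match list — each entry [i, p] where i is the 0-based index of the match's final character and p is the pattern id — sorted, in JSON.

Construct AC machine:
Trie (insert patterns):
  0='ε' goto a→1 b→17 d→6
  1='a' goto a→11 b→19 d→2  ←P7
  2='ad' goto b→3
  3='adb' goto c→4
  4='adbc' goto b→5
  5='adbcb' goto ·  ←P0
  6='d' goto b→24 c→14 d→7
  7='dd' goto c→8
  8='ddc' goto b→9
  9='ddcb' goto a→10
  10='ddcba' goto ·  ←P1
  11='aa' goto c→12
  12='aac' goto a→13
  13='aaca' goto ·  ←P2
  14='dc' goto a→15
  15='dca' goto a→16
  16='dcaa' goto ·  ←P3
  17='b' goto a→18
  18='ba' goto ·  ←P4
  19='ab' goto d→20
  20='abd' goto d→21
  21='abdd' goto b→22
  22='abddb' goto a→23
  23='abddba' goto ·  ←P5
  24='db' goto c→25
  25='dbc' goto d→26
  26='dbcd' goto b→27
  27='dbcdb' goto ·  ←P6

BFS fail/out derivation:
  n1('a'): parent n0 fail=0; on 'a' 0 → fail=0;  out {7}∪∅={7}
  n6('d'): parent n0 fail=0; on 'd' 0 → fail=0;  out ∅∪∅=∅
  n17('b'): parent n0 fail=0; on 'b' 0 → fail=0;  out ∅∪∅=∅
  n2('ad'): parent n1 fail=0; on 'd' 0 → fail=6;  out ∅∪∅=∅
  n7('dd'): parent n6 fail=0; on 'd' 0 → fail=6;  out ∅∪∅=∅
  n11('aa'): parent n1 fail=0; on 'a' 0 → fail=1;  out ∅∪{7}={7}
  n14('dc'): parent n6 fail=0; on 'c' 0 → fail=0;  out ∅∪∅=∅
  n18('ba'): parent n17 fail=0; on 'a' 0 → fail=1;  out {4}∪{7}={4,7}
  n19('ab'): parent n1 fail=0; on 'b' 0 → fail=17;  out ∅∪∅=∅
  n24('db'): parent n6 fail=0; on 'b' 0 → fail=17;  out ∅∪∅=∅
  n3('adb'): parent n2 fail=6; on 'b' 6 → fail=24;  out ∅∪∅=∅
  n8('ddc'): parent n7 fail=6; on 'c' 6 → fail=14;  out ∅∪∅=∅
  n12('aac'): parent n11 fail=1; on 'c' 1→0 → fail=0;  out ∅∪∅=∅
  n15('dca'): parent n14 fail=0; on 'a' 0 → fail=1;  out ∅∪{7}={7}
  n20('abd'): parent n19 fail=17; on 'd' 17→0 → fail=6;  out ∅∪∅=∅
  n25('dbc'): parent n24 fail=17; on 'c' 17→0 → fail=0;  out ∅∪∅=∅
  n4('adbc'): parent n3 fail=24; on 'c' 24 → fail=25;  out ∅∪∅=∅
  n9('ddcb'): parent n8 fail=14; on 'b' 14→0 → fail=17;  out ∅∪∅=∅
  n13('aaca'): parent n12 fail=0; on 'a' 0 → fail=1;  out {2}∪{7}={2,7}
  n16('dcaa'): parent n15 fail=1; on 'a' 1 → fail=11;  out {3}∪{7}={3,7}
  n21('abdd'): parent n20 fail=6; on 'd' 6 → fail=7;  out ∅∪∅=∅
  n26('dbcd'): parent n25 fail=0; on 'd' 0 → fail=6;  out ∅∪∅=∅
  n5('adbcb'): parent n4 fail=25; on 'b' 25→0 → fail=17;  out {0}∪∅={0}
  n10('ddcba'): parent n9 fail=17; on 'a' 17 → fail=18;  out {1}∪{4,7}={1,4,7}
  n22('abddb'): parent n21 fail=7; on 'b' 7→6 → fail=24;  out ∅∪∅=∅
  n27('dbcdb'): parent n26 fail=6; on 'b' 6 → fail=24;  out {6}∪∅={6}
  n23('abddba'): parent n22 fail=24; on 'a' 24→17 → fail=18;  out {5}∪{4,7}={4,5,7}

Run:
i=0 'c': node 0→0
i=1 'b': node 0→17
i=2 'a': node 17→18  → match P4@[1:2],P7@[2:2]
i=3 'b': node 18→19 (fail-walked)
i=4 'd': node 19→20
i=5 'd': node 20→21
i=6 'b': node 21→22
i=7 'a': node 22→23  → match P4@[6:7],P5@[2:7],P7@[7:7]
i=8 'd': node 23→2 (fail-walked)
i=9 'b': node 2→3
i=10 'c': node 3→4
i=11 'd': node 4→26 (fail-walked)
i=12 'b': node 26→27  → match P6@[8:12]
i=13 'a': node 27→18 (fail-walked)  → match P4@[12:13],P7@[13:13]
i=14 'd': node 18→2 (fail-walked)
i=15 'd': node 2→7 (fail-walked)
i=16 'c': node 7→8
i=17 'b': node 8→9
i=18 'a': node 9→10  → match P1@[14:18],P4@[17:18],P7@[18:18]
i=19 'd': node 10→2 (fail-walked)
i=20 'a': node 2→1 (fail-walked)  → match P7@[20:20]
i=21 'a': node 1→11  → match P7@[21:21]
i=22 'd': node 11→2 (fail-walked)
i=23 'b': node 2→3
i=24 'c': node 3→4
i=25 'b': node 4→5  → match P0@[21:25]

Matches: [[2,4],[2,7],[7,4],[7,5],[7,7],[12,6],[13,4],[13,7],[18,1],[18,4],[18,7],[20,7],[21,7],[25,0]]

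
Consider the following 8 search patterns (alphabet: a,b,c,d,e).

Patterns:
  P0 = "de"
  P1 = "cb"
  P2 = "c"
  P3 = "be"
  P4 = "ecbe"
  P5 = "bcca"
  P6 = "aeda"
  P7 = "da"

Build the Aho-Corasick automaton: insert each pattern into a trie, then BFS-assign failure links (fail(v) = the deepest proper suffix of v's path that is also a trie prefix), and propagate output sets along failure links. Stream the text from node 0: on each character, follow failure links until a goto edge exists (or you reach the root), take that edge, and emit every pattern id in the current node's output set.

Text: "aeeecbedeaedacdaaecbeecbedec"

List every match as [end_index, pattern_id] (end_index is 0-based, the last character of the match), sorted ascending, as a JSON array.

Build automaton:
Trie (insert patterns):
  n0 'ε': a→14 b→5 c→3 d→1 e→7
  n1 'd': a→18 e→2
  n2 'de': ·  ←P0
  n3 'c': b→4  ←P2
  n4 'cb': ·  ←P1
  n5 'b': c→11 e→6
  n6 'be': ·  ←P3
  n7 'e': c→8
  n8 'ec': b→9
  n9 'ecb': e→10
  n10 'ecbe': ·  ←P4
  n11 'bc': c→12
  n12 'bcc': a→13
  n13 'bcca': ·  ←P5
  n14 'a': e→15
  n15 'ae': d→16
  n16 'aed': a→17
  n17 'aeda': ·  ←P6
  n18 'da': ·  ←P7

Failure links (BFS by depth):
  n1('d'): parent n0 fail=0; on 'd' 0 → fail=0;  out ∅∪∅=∅
  n3('c'): parent n0 fail=0; on 'c' 0 → fail=0;  out {2}∪∅={2}
  n5('b'): parent n0 fail=0; on 'b' 0 → fail=0;  out ∅∪∅=∅
  n7('e'): parent n0 fail=0; on 'e' 0 → fail=0;  out ∅∪∅=∅
  n14('a'): parent n0 fail=0; on 'a' 0 → fail=0;  out ∅∪∅=∅
  n2('de'): parent n1 fail=0; on 'e' 0 → fail=7;  out {0}∪∅={0}
  n4('cb'): parent n3 fail=0; on 'b' 0 → fail=5;  out {1}∪∅={1}
  n6('be'): parent n5 fail=0; on 'e' 0 → fail=7;  out {3}∪∅={3}
  n8('ec'): parent n7 fail=0; on 'c' 0 → fail=3;  out ∅∪{2}={2}
  n11('bc'): parent n5 fail=0; on 'c' 0 → fail=3;  out ∅∪{2}={2}
  n15('ae'): parent n14 fail=0; on 'e' 0 → fail=7;  out ∅∪∅=∅
  n18('da'): parent n1 fail=0; on 'a' 0 → fail=14;  out {7}∪∅={7}
  n9('ecb'): parent n8 fail=3; on 'b' 3 → fail=4;  out ∅∪{1}={1}
  n12('bcc'): parent n11 fail=3; on 'c' 3→0 → fail=3;  out ∅∪{2}={2}
  n16('aed'): parent n15 fail=7; on 'd' 7→0 → fail=1;  out ∅∪∅=∅
  n10('ecbe'): parent n9 fail=4; on 'e' 4→5 → fail=6;  out {4}∪{3}={3,4}
  n13('bcca'): parent n12 fail=3; on 'a' 3→0 → fail=14;  out {5}∪∅={5}
  n17('aeda'): parent n16 fail=1; on 'a' 1 → fail=18;  out {6}∪{7}={6,7}

Text stream:
i=0 'a': node 0→14
i=1 'e': node 14→15
i=2 'e': node 15→7 (fail-walked)
i=3 'e': node 7→7 (fail-walked)
i=4 'c': node 7→8  ** P2@[4:4]
i=5 'b': node 8→9  ** P1@[4:5]
i=6 'e': node 9→10  ** P3@[5:6],P4@[3:6]
i=7 'd': node 10→1 (fail-walked)
i=8 'e': node 1→2  ** P0@[7:8]
i=9 'a': node 2→14 (fail-walked)
i=10 'e': node 14→15
i=11 'd': node 15→16
i=12 'a': node 16→17  ** P6@[9:12],P7@[11:12]
i=13 'c': node 17→3 (fail-walked)  ** P2@[13:13]
i=14 'd': node 3→1 (fail-walked)
i=15 'a': node 1→18  ** P7@[14:15]
i=16 'a': node 18→14 (fail-walked)
i=17 'e': node 14→15
i=18 'c': node 15→8 (fail-walked)  ** P2@[18:18]
i=19 'b': node 8→9  ** P1@[18:19]
i=20 'e': node 9→10  ** P3@[19:20],P4@[17:20]
i=21 'e': node 10→7 (fail-walked)
i=22 'c': node 7→8  ** P2@[22:22]
i=23 'b': node 8→9  ** P1@[22:23]
i=24 'e': node 9→10  ** P3@[23:24],P4@[21:24]
i=25 'd': node 10→1 (fail-walked)
i=26 'e': node 1→2  ** P0@[25:26]
i=27 'c': node 2→8 (fail-walked)  ** P2@[27:27]

Matches: [[4,2],[5,1],[6,3],[6,4],[8,0],[12,6],[12,7],[13,2],[15,7],[18,2],[19,1],[20,3],[20,4],[22,2],[23,1],[24,3],[24,4],[26,0],[27,2]]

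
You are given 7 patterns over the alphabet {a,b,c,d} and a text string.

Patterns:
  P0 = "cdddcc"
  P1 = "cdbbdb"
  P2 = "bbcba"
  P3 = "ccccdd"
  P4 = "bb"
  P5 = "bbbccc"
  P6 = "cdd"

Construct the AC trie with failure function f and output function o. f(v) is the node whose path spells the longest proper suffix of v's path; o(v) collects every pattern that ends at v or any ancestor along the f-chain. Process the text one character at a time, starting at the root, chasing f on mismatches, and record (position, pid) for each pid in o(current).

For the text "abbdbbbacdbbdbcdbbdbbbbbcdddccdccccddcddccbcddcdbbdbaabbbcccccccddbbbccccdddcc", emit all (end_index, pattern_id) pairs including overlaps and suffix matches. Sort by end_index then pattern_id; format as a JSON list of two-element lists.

Construct AC machine:
Trie nodes:
  n0 'ε': b→11 c→1
  n1 'c': c→16 d→2
  n2 'cd': b→7 d→3
  n3 'cdd': d→4  ←P6
  n4 'cddd': c→5
  n5 'cdddc': c→6
  n6 'cdddcc': ·  ←P0
  n7 'cdb': b→8
  n8 'cdbb': d→9
  n9 'cdbbd': b→10
  n10 'cdbbdb': ·  ←P1
  n11 'b': b→12
  n12 'bb': b→21 c→13  ←P4
  n13 'bbc': b→14
  n14 'bbcb': a→15
  n15 'bbcba': ·  ←P2
  n16 'cc': c→17
  n17 'ccc': c→18
  n18 'cccc': d→19
  n19 'ccccd': d→20
  n20 'ccccdd': ·  ←P3
  n21 'bbb': c→22
  n22 'bbbc': c→23
  n23 'bbbcc': c→24
  n24 'bbbccc': ·  ←P5

Failure links (BFS by depth):
  n1('c'): parent n0 fail=0; on 'c' 0 → fail=0;  out ∅∪∅=∅
  n11('b'): parent n0 fail=0; on 'b' 0 → fail=0;  out ∅∪∅=∅
  n2('cd'): parent n1 fail=0; on 'd' 0 → fail=0;  out ∅∪∅=∅
  n12('bb'): parent n11 fail=0; on 'b' 0 → fail=11;  out {4}∪∅={4}
  n16('cc'): parent n1 fail=0; on 'c' 0 → fail=1;  out ∅∪∅=∅
  n3('cdd'): parent n2 fail=0; on 'd' 0 → fail=0;  out {6}∪∅={6}
  n7('cdb'): parent n2 fail=0; on 'b' 0 → fail=11;  out ∅∪∅=∅
  n13('bbc'): parent n12 fail=11; on 'c' 11→0 → fail=1;  out ∅∪∅=∅
  n17('ccc'): parent n16 fail=1; on 'c' 1 → fail=16;  out ∅∪∅=∅
  n21('bbb'): parent n12 fail=11; on 'b' 11 → fail=12;  out ∅∪{4}={4}
  n4('cddd'): parent n3 fail=0; on 'd' 0 → fail=0;  out ∅∪∅=∅
  n8('cdbb'): parent n7 fail=11; on 'b' 11 → fail=12;  out ∅∪{4}={4}
  n14('bbcb'): parent n13 fail=1; on 'b' 1→0 → fail=11;  out ∅∪∅=∅
  n18('cccc'): parent n17 fail=16; on 'c' 16 → fail=17;  out ∅∪∅=∅
  n22('bbbc'): parent n21 fail=12; on 'c' 12 → fail=13;  out ∅∪∅=∅
  n5('cdddc'): parent n4 fail=0; on 'c' 0 → fail=1;  out ∅∪∅=∅
  n9('cdbbd'): parent n8 fail=12; on 'd' 12→11→0 → fail=0;  out ∅∪∅=∅
  n15('bbcba'): parent n14 fail=11; on 'a' 11→0 → fail=0;  out {2}∪∅={2}
  n19('ccccd'): parent n18 fail=17; on 'd' 17→16→1 → fail=2;  out ∅∪∅=∅
  n23('bbbcc'): parent n22 fail=13; on 'c' 13→1 → fail=16;  out ∅∪∅=∅
  n6('cdddcc'): parent n5 fail=1; on 'c' 1 → fail=16;  out {0}∪∅={0}
  n10('cdbbdb'): parent n9 fail=0; on 'b' 0 → fail=11;  out {1}∪∅={1}
  n20('ccccdd'): parent n19 fail=2; on 'd' 2 → fail=3;  out {3}∪{6}={3,6}
  n24('bbbccc'): parent n23 fail=16; on 'c' 16 → fail=17;  out {5}∪∅={5}

Text stream:
pos 0 'a': at 0
pos 1 'b': at 11
pos 2 'b': at 12  emit P4@[1:2]
pos 3 'd': at 0 ·f
pos 4 'b': at 11
pos 5 'b': at 12  emit P4@[4:5]
pos 6 'b': at 21  emit P4@[5:6]
pos 7 'a': at 0 ·f
pos 8 'c': at 1
pos 9 'd': at 2
pos 10 'b': at 7
pos 11 'b': at 8  emit P4@[10:11]
pos 12 'd': at 9
pos 13 'b': at 10  emit P1@[8:13]
pos 14 'c': at 1 ·f
pos 15 'd': at 2
pos 16 'b': at 7
pos 17 'b': at 8  emit P4@[16:17]
pos 18 'd': at 9
pos 19 'b': at 10  emit P1@[14:19]
pos 20 'b': at 12 ·f  emit P4@[19:20]
pos 21 'b': at 21  emit P4@[20:21]
pos 22 'b': at 21 ·f  emit P4@[21:22]
pos 23 'b': at 21 ·f  emit P4@[22:23]
pos 24 'c': at 22
pos 25 'd': at 2 ·f
pos 26 'd': at 3  emit P6@[24:26]
pos 27 'd': at 4
pos 28 'c': at 5
pos 29 'c': at 6  emit P0@[24:29]
pos 30 'd': at 2 ·f
pos 31 'c': at 1 ·f
pos 32 'c': at 16
pos 33 'c': at 17
pos 34 'c': at 18
pos 35 'd': at 19
pos 36 'd': at 20  emit P3@[31:36],P6@[34:36]
pos 37 'c': at 1 ·f
pos 38 'd': at 2
pos 39 'd': at 3  emit P6@[37:39]
pos 40 'c': at 1 ·f
pos 41 'c': at 16
pos 42 'b': at 11 ·f
pos 43 'c': at 1 ·f
pos 44 'd': at 2
pos 45 'd': at 3  emit P6@[43:45]
pos 46 'c': at 1 ·f
pos 47 'd': at 2
pos 48 'b': at 7
pos 49 'b': at 8  emit P4@[48:49]
pos 50 'd': at 9
pos 51 'b': at 10  emit P1@[46:51]
pos 52 'a': at 0 ·f
pos 53 'a': at 0
pos 54 'b': at 11
pos 55 'b': at 12  emit P4@[54:55]
pos 56 'b': at 21  emit P4@[55:56]
pos 57 'c': at 22
pos 58 'c': at 23
pos 59 'c': at 24  emit P5@[54:59]
pos 60 'c': at 18 ·f
pos 61 'c': at 18 ·f
pos 62 'c': at 18 ·f
pos 63 'c': at 18 ·f
pos 64 'd': at 19
pos 65 'd': at 20  emit P3@[60:65],P6@[63:65]
pos 66 'b': at 11 ·f
pos 67 'b': at 12  emit P4@[66:67]
pos 68 'b': at 21  emit P4@[67:68]
pos 69 'c': at 22
pos 70 'c': at 23
pos 71 'c': at 24  emit P5@[66:71]
pos 72 'c': at 18 ·f
pos 73 'd': at 19
pos 74 'd': at 20  emit P3@[69:74],P6@[72:74]
pos 75 'd': at 4 ·f
pos 76 'c': at 5
pos 77 'c': at 6  emit P0@[72:77]

Matches: [[2,4],[5,4],[6,4],[11,4],[13,1],[17,4],[19,1],[20,4],[21,4],[22,4],[23,4],[26,6],[29,0],[36,3],[36,6],[39,6],[45,6],[49,4],[51,1],[55,4],[56,4],[59,5],[65,3],[65,6],[67,4],[68,4],[71,5],[74,3],[74,6],[77,0]]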